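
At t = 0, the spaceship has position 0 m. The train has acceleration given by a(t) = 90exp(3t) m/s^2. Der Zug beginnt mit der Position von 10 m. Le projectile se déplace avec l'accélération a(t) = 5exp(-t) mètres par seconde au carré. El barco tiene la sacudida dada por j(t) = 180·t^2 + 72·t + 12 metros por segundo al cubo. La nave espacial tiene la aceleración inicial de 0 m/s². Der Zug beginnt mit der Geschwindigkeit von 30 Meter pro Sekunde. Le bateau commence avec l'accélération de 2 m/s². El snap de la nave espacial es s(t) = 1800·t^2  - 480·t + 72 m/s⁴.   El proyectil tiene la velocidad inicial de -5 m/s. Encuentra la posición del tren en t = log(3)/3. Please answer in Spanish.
Para resolver esto, necesitamos tomar 2 integrales de nuestra ecuación de la aceleración a(t) = 90·exp(3·t). La integral de la aceleración es la velocidad. Usando v(0) = 30, obtenemos v(t) = 30·exp(3·t). Tomando ∫v(t)dt y aplicando x(0) = 10, encontramos x(t) = 10·exp(3·t). Tenemos la posición x(t) = 10·exp(3·t). Sustituyendo t = log(3)/3: x(log(3)/3) = 30.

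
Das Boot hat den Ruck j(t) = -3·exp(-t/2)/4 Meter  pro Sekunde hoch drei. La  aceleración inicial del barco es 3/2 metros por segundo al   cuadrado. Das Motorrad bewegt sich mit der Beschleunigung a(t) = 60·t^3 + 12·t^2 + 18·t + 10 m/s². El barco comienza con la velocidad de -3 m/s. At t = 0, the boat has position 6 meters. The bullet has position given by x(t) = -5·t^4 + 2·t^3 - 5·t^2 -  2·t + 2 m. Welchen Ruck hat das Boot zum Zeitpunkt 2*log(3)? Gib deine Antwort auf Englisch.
Using j(t) = -3·exp(-t/2)/4 and substituting t = 2*log(3), we find j = -1/4.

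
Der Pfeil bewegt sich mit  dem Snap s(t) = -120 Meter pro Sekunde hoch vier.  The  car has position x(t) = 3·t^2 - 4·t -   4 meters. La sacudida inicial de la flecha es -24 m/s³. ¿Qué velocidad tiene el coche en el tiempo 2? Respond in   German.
Um dies zu lösen, müssen wir 1 Ableitung unserer Gleichung für die Position x(t) = 3·t^2 - 4·t - 4 nehmen. Durch Ableiten von der Position erhalten wir die Geschwindigkeit: v(t) = 6·t - 4. Wir haben die Geschwindigkeit v(t) = 6·t - 4. Durch Einsetzen von t = 2: v(2) = 8.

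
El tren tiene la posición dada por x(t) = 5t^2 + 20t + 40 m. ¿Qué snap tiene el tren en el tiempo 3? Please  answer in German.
Um dies zu lösen, müssen wir 4 Ableitungen unserer Gleichung für die Position x(t) = 5·t^2 + 20·t + 40 nehmen. Durch Ableiten von der Position erhalten wir die Geschwindigkeit: v(t) = 10·t + 20. Die Ableitung von der Geschwindigkeit ergibt die Beschleunigung: a(t) = 10. Mit d/dt von a(t) finden wir j(t) = 0. Durch Ableiten von dem Ruck erhalten wir den Snap: s(t) = 0. Aus der Gleichung für den Snap s(t) = 0, setzen wir t = 3 ein und erhalten s = 0.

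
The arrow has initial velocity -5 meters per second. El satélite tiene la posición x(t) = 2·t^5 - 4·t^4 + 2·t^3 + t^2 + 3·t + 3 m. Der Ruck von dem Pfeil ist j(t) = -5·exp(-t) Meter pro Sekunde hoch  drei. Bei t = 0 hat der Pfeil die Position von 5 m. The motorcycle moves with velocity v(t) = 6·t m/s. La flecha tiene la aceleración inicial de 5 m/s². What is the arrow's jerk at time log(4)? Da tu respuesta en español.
De la ecuación de la sacudida j(t) = -5·exp(-t), sustituimos t = log(4) para obtener j = -5/4.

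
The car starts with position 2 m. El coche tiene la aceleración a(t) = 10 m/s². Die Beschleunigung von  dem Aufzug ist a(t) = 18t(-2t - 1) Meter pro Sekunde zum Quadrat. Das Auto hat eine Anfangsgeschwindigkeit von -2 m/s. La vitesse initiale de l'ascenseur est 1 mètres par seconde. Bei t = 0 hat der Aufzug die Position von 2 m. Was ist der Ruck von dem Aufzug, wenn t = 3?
Ausgehend von der Beschleunigung a(t) = 18·t·(-2·t - 1), nehmen wir 1 Ableitung. Durch Ableiten von der Beschleunigung erhalten wir den Ruck: j(t) = -72·t - 18. Mit j(t) = -72·t - 18 und Einsetzen von t = 3, finden wir j = -234.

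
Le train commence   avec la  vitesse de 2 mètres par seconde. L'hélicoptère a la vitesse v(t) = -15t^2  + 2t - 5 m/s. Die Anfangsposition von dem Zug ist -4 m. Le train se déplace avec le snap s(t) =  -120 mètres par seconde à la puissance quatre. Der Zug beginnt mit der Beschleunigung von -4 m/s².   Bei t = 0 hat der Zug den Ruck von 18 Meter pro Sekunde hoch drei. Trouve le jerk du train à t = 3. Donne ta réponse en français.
Pour résoudre ceci, nous devons prendre 1 primitive de notre équation du snap s(t) = -120. La primitive du snap, avec j(0) = 18, donne le jerk: j(t) = 18 - 120·t. Nous avons le jerk j(t) = 18 - 120·t. En substituant t = 3: j(3) = -342.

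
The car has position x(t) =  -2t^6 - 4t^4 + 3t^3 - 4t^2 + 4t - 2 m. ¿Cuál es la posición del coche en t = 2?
De la ecuación de la posición x(t) = -2·t^6 - 4·t^4 + 3·t^3 - 4·t^2 + 4·t - 2, sustituimos t = 2 para obtener x = -178.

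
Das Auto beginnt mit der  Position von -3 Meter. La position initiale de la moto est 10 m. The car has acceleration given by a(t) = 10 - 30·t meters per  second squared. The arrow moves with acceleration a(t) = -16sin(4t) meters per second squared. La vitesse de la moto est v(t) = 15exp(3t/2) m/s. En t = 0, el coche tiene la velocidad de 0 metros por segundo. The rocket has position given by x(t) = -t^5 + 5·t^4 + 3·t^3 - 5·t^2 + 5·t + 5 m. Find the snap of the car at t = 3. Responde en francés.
Nous devons dériver notre équation de l'accélération a(t) = 10 - 30·t 2 fois. En dérivant l'accélération, nous obtenons le jerk: j(t) = -30. En prenant d/dt de j(t), nous trouvons s(t) = 0. De l'équation du snap s(t) = 0, nous substituons t = 3 pour obtenir s = 0.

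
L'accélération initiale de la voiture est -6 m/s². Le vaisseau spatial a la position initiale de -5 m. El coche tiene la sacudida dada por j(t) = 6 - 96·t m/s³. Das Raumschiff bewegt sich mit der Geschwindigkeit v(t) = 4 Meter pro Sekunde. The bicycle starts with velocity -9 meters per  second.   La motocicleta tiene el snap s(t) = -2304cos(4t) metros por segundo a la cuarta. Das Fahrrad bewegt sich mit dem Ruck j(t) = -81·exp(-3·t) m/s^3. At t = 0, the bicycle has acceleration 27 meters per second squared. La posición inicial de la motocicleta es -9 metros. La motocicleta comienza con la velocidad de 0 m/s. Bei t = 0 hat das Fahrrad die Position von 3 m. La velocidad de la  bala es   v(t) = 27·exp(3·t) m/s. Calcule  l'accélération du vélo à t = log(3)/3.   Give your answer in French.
Nous devons intégrer notre équation du jerk j(t) = -81·exp(-3·t) 1 fois. L'intégrale du jerk, avec a(0) = 27, donne l'accélération: a(t) = 27·exp(-3·t). En utilisant a(t) = 27·exp(-3·t) et en substituant t = log(3)/3, nous trouvons a = 9.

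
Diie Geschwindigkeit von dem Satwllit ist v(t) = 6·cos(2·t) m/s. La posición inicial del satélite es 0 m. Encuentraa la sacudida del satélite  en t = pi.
Para resolver esto, necesitamos tomar 2 derivadas de nuestra ecuación de la velocidad v(t) = 6·cos(2·t). La derivada de la velocidad da la aceleración: a(t) = -12·sin(2·t). Derivando la aceleración, obtenemos la sacudida: j(t) = -24·cos(2·t). De la ecuación de la sacudida j(t) = -24·cos(2·t), sustituimos t = pi para obtener j = -24.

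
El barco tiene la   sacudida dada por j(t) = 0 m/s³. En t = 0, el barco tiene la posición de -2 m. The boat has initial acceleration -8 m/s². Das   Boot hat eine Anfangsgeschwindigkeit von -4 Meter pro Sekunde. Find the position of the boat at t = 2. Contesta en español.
Necesitamos integrar nuestra ecuación de la sacudida j(t) = 0 3 veces. La integral de la sacudida es la aceleración. Usando a(0) = -8, obtenemos a(t) = -8. La integral de la aceleración, con v(0) = -4, da la velocidad: v(t) = -8·t - 4. La antiderivada de la velocidad, con x(0) = -2, da la posición: x(t) = -4·t^2 - 4·t - 2. Usando x(t) = -4·t^2 - 4·t - 2 y sustituyendo t = 2, encontramos x = -26.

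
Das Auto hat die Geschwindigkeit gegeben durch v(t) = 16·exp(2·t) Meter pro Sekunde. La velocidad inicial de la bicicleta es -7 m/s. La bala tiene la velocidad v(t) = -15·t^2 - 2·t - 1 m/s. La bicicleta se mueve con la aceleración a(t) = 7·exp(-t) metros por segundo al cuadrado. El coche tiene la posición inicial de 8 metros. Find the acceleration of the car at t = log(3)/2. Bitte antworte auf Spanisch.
Para resolver esto, necesitamos tomar 1 derivada de nuestra ecuación de la velocidad v(t) = 16·exp(2·t). Tomando d/dt de v(t), encontramos a(t) = 32·exp(2·t). De la ecuación de la aceleración a(t) = 32·exp(2·t), sustituimos t = log(3)/2 para obtener a = 96.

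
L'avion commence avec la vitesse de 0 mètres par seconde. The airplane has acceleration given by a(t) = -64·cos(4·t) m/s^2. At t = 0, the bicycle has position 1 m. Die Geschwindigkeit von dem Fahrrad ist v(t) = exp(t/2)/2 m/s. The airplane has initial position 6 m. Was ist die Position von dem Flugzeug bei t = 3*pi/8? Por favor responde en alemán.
Ausgehend von der Beschleunigung a(t) = -64·cos(4·t), nehmen wir 2 Stammfunktionen. Durch Integration von der Beschleunigung und Verwendung der Anfangsbedingung v(0) = 0, erhalten wir v(t) = -16·sin(4·t). Mit ∫v(t)dt und Anwendung von x(0) = 6, finden wir x(t) = 4·cos(4·t) + 2. Aus der Gleichung für die Position x(t) = 4·cos(4·t) + 2, setzen wir t = 3*pi/8 ein und erhalten x = 2.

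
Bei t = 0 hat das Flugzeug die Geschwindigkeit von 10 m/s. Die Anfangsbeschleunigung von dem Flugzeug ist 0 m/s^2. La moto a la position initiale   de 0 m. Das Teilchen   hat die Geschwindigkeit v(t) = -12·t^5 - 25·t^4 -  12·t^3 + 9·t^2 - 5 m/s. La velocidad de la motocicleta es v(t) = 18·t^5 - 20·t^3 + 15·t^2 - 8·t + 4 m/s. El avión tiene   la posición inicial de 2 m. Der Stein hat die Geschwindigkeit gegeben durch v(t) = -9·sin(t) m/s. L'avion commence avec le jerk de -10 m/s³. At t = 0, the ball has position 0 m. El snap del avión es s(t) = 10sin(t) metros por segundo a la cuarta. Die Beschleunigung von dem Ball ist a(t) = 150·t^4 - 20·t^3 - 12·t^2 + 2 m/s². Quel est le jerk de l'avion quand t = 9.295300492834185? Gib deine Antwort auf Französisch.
Pour résoudre ceci, nous devons prendre 1 intégrale de notre équation du snap s(t) = 10·sin(t). En intégrant le snap et en utilisant la condition initiale j(0) = -10, nous obtenons j(t) = -10·cos(t). De l'équation du jerk j(t) = -10·cos(t), nous substituons t = 9.295300492834185 pour obtenir j = 9.91629496340011.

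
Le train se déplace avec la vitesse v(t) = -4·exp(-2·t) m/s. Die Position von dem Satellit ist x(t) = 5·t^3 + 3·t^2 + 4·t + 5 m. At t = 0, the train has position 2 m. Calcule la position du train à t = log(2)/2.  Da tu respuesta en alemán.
Um dies zu lösen, müssen wir 1 Integral unserer Gleichung für die Geschwindigkeit v(t) = -4·exp(-2·t) finden. Durch Integration von der Geschwindigkeit und Verwendung der Anfangsbedingung x(0) = 2, erhalten wir x(t) = 2·exp(-2·t). Aus der Gleichung für die Position x(t) = 2·exp(-2·t), setzen wir t = log(2)/2 ein und erhalten x = 1.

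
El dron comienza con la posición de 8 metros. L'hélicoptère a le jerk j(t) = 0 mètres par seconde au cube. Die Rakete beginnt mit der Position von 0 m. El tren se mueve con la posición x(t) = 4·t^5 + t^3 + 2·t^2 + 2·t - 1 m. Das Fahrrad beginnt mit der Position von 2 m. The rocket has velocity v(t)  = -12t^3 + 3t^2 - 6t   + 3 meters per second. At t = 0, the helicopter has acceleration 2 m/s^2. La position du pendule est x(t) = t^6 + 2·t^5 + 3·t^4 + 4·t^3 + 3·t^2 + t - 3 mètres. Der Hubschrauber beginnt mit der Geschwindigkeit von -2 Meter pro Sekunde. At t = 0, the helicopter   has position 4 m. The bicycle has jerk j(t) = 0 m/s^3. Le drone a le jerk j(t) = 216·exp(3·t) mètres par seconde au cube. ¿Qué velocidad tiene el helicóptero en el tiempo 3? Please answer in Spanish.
Para resolver esto, necesitamos tomar 2 integrales de nuestra ecuación de la sacudida j(t) = 0. Tomando ∫j(t)dt y aplicando a(0) = 2, encontramos a(t) = 2. La integral de la aceleración es la velocidad. Usando v(0) = -2, obtenemos v(t) = 2·t - 2. Usando v(t) = 2·t - 2 y sustituyendo t = 3, encontramos v = 4.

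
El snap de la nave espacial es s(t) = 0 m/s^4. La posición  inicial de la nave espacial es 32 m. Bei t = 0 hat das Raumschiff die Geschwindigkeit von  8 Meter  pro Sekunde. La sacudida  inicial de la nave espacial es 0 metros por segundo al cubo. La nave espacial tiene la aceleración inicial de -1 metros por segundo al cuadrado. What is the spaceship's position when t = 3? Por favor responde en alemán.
Um dies zu lösen, müssen wir 4 Integrale unserer Gleichung für den Snap s(t) = 0 finden. Durch Integration von dem Snap und Verwendung der Anfangsbedingung j(0) = 0, erhalten wir j(t) = 0. Mit ∫j(t)dt und Anwendung von a(0) = -1, finden wir a(t) = -1. Durch Integration von der Beschleunigung und Verwendung der Anfangsbedingung v(0) = 8, erhalten wir v(t) = 8 - t. Das Integral von der Geschwindigkeit, mit x(0) = 32, ergibt die Position: x(t) = -t^2/2 + 8·t + 32. Wir haben die Position x(t) = -t^2/2 + 8·t + 32. Durch Einsetzen von t = 3: x(3) = 103/2.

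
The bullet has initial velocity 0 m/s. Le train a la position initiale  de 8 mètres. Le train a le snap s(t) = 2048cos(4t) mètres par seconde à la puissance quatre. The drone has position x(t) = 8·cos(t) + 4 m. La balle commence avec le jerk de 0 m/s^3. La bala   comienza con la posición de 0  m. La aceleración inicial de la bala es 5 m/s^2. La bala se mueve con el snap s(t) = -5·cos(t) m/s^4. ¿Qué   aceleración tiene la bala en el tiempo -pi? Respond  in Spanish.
Para resolver esto, necesitamos tomar 2 antiderivadas de nuestra ecuación del snap s(t) = -5·cos(t). La integral del snap es la sacudida. Usando j(0) = 0, obtenemos j(t) = -5·sin(t). Integrando la sacudida y usando la condición inicial a(0) = 5, obtenemos a(t) = 5·cos(t). De la ecuación de la aceleración a(t) = 5·cos(t), sustituimos t = -pi para obtener a = -5.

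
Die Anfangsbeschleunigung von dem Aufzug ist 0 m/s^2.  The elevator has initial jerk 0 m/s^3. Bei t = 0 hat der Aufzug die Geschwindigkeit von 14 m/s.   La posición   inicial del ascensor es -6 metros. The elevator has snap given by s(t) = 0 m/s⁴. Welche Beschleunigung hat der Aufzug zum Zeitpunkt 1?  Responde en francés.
Nous devons trouver la primitive de notre équation du snap s(t) = 0 2 fois. L'intégrale du snap, avec j(0) = 0, donne le jerk: j(t) = 0. En intégrant le jerk et en utilisant la condition initiale a(0) = 0, nous obtenons a(t) = 0. Nous avons l'accélération a(t) = 0. En substituant t = 1: a(1) = 0.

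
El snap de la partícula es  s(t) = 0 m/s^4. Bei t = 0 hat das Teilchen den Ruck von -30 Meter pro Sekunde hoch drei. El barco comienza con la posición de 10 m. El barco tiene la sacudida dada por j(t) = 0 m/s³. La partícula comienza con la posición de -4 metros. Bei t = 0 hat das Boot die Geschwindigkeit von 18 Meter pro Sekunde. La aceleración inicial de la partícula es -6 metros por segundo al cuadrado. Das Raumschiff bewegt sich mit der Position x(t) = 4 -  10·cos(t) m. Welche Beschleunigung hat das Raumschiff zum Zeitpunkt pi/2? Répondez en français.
Nous devons dériver notre équation de la position x(t) = 4 - 10·cos(t) 2 fois. En dérivant la position, nous obtenons la vitesse: v(t) = 10·sin(t). En prenant d/dt de v(t), nous trouvons a(t) = 10·cos(t). De l'équation de l'accélération a(t) = 10·cos(t), nous substituons t = pi/2 pour obtenir a = 0.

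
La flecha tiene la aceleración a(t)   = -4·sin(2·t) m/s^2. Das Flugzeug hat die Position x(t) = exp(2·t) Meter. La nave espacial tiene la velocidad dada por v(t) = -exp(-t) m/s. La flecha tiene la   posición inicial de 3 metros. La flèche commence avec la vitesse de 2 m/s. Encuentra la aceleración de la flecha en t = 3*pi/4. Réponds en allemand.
Aus der Gleichung für die Beschleunigung a(t) = -4·sin(2·t), setzen wir t = 3*pi/4 ein und erhalten a = 4.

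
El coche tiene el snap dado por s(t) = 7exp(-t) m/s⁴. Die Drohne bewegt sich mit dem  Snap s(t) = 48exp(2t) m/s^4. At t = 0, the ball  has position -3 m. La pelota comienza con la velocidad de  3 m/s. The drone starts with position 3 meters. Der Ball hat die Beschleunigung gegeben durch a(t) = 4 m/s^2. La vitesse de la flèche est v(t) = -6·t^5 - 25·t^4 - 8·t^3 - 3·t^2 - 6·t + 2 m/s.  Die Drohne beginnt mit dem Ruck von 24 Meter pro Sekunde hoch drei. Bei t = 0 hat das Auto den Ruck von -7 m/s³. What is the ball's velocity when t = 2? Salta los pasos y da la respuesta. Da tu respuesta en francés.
La vitesse à t = 2 est v = 11.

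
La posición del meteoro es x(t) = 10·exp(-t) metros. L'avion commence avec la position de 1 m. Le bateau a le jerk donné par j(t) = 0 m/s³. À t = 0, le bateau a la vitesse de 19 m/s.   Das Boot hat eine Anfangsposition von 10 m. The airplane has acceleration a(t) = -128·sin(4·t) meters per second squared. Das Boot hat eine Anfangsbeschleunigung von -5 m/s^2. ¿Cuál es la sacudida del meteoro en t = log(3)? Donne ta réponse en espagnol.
Para resolver esto, necesitamos tomar 3 derivadas de nuestra ecuación de la posición x(t) = 10·exp(-t). Tomando d/dt de x(t), encontramos v(t) = -10·exp(-t). Derivando la velocidad, obtenemos la aceleración: a(t) = 10·exp(-t). Tomando d/dt de a(t), encontramos j(t) = -10·exp(-t). Tenemos la sacudida j(t) = -10·exp(-t). Sustituyendo t = log(3): j(log(3)) = -10/3.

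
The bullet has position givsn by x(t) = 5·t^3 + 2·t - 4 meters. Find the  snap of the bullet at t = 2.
To solve this, we need to take 4 derivatives of our position equation x(t) = 5·t^3 + 2·t - 4. Differentiating position, we get velocity: v(t) = 15·t^2 + 2. Taking d/dt of v(t), we find a(t) = 30·t. Taking d/dt of a(t), we find j(t) = 30. Taking d/dt of j(t), we find s(t) = 0. From the given snap equation s(t) = 0, we substitute t = 2 to get s = 0.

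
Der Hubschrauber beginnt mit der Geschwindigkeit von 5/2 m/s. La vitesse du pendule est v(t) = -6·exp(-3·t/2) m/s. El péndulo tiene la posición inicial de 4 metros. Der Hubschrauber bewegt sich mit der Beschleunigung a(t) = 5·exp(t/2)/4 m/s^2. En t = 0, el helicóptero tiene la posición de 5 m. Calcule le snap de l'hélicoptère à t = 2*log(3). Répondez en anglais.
We must differentiate our acceleration equation a(t) = 5·exp(t/2)/4 2 times. Differentiating acceleration, we get jerk: j(t) = 5·exp(t/2)/8. Differentiating jerk, we get snap: s(t) = 5·exp(t/2)/16. Using s(t) = 5·exp(t/2)/16 and substituting t = 2*log(3), we find s = 15/16.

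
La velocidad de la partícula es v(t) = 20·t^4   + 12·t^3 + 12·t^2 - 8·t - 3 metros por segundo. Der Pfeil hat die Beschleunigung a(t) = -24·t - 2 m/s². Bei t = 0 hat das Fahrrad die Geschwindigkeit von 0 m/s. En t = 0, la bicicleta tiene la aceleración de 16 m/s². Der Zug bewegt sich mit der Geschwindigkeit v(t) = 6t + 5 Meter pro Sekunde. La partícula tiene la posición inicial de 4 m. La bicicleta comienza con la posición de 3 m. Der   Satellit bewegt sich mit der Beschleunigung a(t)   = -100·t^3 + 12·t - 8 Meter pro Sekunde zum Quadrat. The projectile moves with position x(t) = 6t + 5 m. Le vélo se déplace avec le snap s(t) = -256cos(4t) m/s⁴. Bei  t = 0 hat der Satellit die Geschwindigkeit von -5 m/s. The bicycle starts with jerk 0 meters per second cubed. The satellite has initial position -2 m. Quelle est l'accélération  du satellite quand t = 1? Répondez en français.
De l'équation de l'accélération a(t) = -100·t^3 + 12·t - 8, nous substituons t = 1 pour obtenir a = -96.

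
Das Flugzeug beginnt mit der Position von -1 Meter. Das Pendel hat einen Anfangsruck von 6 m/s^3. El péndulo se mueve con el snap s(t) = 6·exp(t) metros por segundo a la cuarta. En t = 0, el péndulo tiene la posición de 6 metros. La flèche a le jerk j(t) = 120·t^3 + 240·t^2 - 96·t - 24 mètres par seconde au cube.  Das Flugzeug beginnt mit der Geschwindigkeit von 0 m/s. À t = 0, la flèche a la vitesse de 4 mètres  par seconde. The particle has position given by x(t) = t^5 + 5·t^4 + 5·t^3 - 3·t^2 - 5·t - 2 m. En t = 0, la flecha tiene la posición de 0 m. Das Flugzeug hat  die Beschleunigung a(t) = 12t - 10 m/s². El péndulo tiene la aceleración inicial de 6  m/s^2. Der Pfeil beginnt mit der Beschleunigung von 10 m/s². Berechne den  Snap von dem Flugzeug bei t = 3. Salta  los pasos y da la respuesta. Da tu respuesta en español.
La respuesta es 0.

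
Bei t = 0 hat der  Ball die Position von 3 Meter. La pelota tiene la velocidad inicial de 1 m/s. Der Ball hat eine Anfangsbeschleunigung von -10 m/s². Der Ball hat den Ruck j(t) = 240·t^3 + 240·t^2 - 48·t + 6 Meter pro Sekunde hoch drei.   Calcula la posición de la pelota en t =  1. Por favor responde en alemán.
Wir müssen unsere Gleichung für den Ruck j(t) = 240·t^3 + 240·t^2 - 48·t + 6 3-mal integrieren. Durch Integration von dem Ruck und Verwendung der Anfangsbedingung a(0) = -10, erhalten wir a(t) = 60·t^4 + 80·t^3 - 24·t^2 + 6·t - 10. Durch Integration von der Beschleunigung und Verwendung der Anfangsbedingung v(0) = 1, erhalten wir v(t) = 12·t^5 + 20·t^4 - 8·t^3 + 3·t^2 - 10·t + 1. Die Stammfunktion von der Geschwindigkeit ist die Position. Mit x(0) = 3 erhalten wir x(t) = 2·t^6 + 4·t^5 - 2·t^4 + t^3 - 5·t^2 + t + 3. Wir haben die Position x(t) = 2·t^6 + 4·t^5 - 2·t^4 + t^3 - 5·t^2 + t + 3. Durch Einsetzen von t = 1: x(1) = 4.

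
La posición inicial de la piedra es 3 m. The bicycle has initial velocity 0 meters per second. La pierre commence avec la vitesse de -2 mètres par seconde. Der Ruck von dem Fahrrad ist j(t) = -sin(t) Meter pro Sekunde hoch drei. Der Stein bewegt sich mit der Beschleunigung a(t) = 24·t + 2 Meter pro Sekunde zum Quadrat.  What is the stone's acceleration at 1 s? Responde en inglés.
Using a(t) = 24·t + 2 and substituting t = 1, we find a = 26.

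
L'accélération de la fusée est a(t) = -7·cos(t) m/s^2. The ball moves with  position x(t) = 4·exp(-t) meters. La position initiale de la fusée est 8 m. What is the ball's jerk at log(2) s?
We must differentiate our position equation x(t) = 4·exp(-t) 3 times. Taking d/dt of x(t), we find v(t) = -4·exp(-t). The derivative of velocity gives acceleration: a(t) = 4·exp(-t). Differentiating acceleration, we get jerk: j(t) = -4·exp(-t). We have jerk j(t) = -4·exp(-t). Substituting t = log(2): j(log(2)) = -2.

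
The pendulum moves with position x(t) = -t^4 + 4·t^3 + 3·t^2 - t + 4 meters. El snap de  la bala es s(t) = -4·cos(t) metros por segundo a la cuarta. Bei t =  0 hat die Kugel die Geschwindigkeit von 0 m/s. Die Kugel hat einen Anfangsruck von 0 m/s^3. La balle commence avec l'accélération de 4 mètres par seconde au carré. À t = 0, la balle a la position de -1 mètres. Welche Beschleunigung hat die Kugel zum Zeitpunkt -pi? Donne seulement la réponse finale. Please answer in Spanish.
En t = -pi, a = -4.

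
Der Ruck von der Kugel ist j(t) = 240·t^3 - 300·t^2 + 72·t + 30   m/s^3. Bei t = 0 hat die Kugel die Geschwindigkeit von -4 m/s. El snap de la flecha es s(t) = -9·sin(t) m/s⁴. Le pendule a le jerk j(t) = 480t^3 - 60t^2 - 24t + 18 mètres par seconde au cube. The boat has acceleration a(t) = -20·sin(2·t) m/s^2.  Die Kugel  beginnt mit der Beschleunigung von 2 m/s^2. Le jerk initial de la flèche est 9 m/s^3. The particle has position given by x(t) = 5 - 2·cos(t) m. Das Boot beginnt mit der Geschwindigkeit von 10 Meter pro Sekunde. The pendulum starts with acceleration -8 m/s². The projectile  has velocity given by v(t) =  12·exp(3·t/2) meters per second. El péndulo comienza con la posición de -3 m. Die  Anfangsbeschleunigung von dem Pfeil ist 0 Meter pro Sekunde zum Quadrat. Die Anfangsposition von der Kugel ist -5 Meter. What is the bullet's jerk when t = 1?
Using j(t) = 240·t^3 - 300·t^2 + 72·t + 30 and substituting t = 1, we find j = 42.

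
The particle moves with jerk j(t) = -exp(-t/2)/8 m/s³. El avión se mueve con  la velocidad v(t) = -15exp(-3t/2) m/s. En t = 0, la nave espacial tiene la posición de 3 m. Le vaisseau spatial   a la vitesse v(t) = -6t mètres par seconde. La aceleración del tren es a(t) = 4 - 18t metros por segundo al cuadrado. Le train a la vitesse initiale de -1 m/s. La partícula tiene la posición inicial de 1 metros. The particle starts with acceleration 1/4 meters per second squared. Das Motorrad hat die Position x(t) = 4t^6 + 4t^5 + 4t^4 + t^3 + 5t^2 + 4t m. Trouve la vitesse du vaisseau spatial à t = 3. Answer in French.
Nous avons la vitesse v(t) = -6·t. En substituant t = 3: v(3) = -18.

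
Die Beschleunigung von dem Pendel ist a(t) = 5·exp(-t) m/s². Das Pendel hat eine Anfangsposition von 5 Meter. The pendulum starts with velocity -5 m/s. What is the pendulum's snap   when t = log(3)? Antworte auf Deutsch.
Um dies zu lösen, müssen wir 2 Ableitungen unserer Gleichung für die Beschleunigung a(t) = 5·exp(-t) nehmen. Mit d/dt von a(t) finden wir j(t) = -5·exp(-t). Die Ableitung von dem Ruck ergibt den Snap: s(t) = 5·exp(-t). Aus der Gleichung für den Snap s(t) = 5·exp(-t), setzen wir t = log(3) ein und erhalten s = 5/3.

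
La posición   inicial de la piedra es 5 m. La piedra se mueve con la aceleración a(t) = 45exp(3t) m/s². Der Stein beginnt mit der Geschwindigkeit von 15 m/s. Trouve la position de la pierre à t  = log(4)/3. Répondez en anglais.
Starting from acceleration a(t) = 45·exp(3·t), we take 2 integrals. Integrating acceleration and using the initial condition v(0) = 15, we get v(t) = 15·exp(3·t). The antiderivative of velocity, with x(0) = 5, gives position: x(t) = 5·exp(3·t). Using x(t) = 5·exp(3·t) and substituting t = log(4)/3, we find x = 20.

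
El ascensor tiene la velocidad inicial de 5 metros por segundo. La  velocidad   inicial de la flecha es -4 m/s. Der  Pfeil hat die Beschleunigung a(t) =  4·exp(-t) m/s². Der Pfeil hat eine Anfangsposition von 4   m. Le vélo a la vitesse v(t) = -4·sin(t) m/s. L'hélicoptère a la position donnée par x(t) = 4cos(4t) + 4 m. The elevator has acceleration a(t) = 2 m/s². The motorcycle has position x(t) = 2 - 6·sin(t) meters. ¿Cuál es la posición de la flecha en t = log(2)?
Necesitamos integrar nuestra ecuación de la aceleración a(t) = 4·exp(-t) 2 veces. La antiderivada de la aceleración, con v(0) = -4, da la velocidad: v(t) = -4·exp(-t). La integral de la velocidad, con x(0) = 4, da la posición: x(t) = 4·exp(-t). De la ecuación de la posición x(t) = 4·exp(-t), sustituimos t = log(2) para obtener x = 2.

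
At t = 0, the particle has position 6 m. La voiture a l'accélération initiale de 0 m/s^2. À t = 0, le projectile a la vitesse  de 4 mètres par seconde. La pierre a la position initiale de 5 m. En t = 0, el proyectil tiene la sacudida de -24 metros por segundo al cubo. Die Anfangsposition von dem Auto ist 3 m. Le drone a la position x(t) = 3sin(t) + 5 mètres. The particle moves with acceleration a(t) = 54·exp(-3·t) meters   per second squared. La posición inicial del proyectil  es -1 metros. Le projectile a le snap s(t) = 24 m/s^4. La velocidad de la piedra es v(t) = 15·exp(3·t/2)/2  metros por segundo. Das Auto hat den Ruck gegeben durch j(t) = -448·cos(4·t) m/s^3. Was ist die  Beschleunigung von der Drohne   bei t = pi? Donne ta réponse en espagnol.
Para resolver esto, necesitamos tomar 2 derivadas de nuestra ecuación de la posición x(t) = 3·sin(t) + 5. La derivada de la posición da la velocidad: v(t) = 3·cos(t). La derivada de la velocidad da la aceleración: a(t) = -3·sin(t). De la ecuación de la aceleración a(t) = -3·sin(t), sustituimos t = pi para obtener a = 0.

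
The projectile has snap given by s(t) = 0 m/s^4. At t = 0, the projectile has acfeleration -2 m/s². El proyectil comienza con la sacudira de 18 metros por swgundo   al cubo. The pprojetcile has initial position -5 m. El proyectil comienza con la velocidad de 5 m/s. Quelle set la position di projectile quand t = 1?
Nous devons intégrer notre équation du snap s(t) = 0 4 fois. En intégrant le snap et en utilisant la condition initiale j(0) = 18, nous obtenons j(t) = 18. En prenant ∫j(t)dt et en appliquant a(0) = -2, nous trouvons a(t) = 18·t - 2. En prenant ∫a(t)dt et en appliquant v(0) = 5, nous trouvons v(t) = 9·t^2 - 2·t + 5. L'intégrale de la vitesse est la position. En utilisant x(0) = -5, nous obtenons x(t) = 3·t^3 - t^2 + 5·t - 5. Nous avons la position x(t) = 3·t^3 - t^2 + 5·t - 5. En substituant t = 1: x(1) = 2.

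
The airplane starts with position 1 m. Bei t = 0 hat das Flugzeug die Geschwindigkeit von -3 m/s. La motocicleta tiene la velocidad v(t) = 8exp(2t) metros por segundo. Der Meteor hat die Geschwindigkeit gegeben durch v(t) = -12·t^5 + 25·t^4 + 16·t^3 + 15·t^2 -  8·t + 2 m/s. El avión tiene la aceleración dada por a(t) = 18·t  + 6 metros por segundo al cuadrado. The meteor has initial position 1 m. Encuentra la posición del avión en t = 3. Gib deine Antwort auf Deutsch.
Wir müssen das Integral unserer Gleichung für die Beschleunigung a(t) = 18·t + 6 2-mal finden. Das Integral von der Beschleunigung ist die Geschwindigkeit. Mit v(0) = -3 erhalten wir v(t) = 9·t^2 + 6·t - 3. Mit ∫v(t)dt und Anwendung von x(0) = 1, finden wir x(t) = 3·t^3 + 3·t^2 - 3·t + 1. Aus der Gleichung für die Position x(t) = 3·t^3 + 3·t^2 - 3·t + 1, setzen wir t = 3 ein und erhalten x = 100.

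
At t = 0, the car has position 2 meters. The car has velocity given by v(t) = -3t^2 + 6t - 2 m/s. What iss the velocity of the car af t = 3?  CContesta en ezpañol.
Tenemos la velocidad v(t) = -3·t^2 + 6·t - 2. Sustituyendo t = 3: v(3) = -11.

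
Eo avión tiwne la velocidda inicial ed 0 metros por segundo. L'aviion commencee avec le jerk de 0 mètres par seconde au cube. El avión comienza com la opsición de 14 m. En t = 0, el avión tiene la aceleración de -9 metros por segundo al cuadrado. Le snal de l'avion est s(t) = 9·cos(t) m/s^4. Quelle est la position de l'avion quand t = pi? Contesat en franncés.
Nous devons intégrer notre équation du snap s(t) = 9·cos(t) 4 fois. En prenant ∫s(t)dt et en appliquant j(0) = 0, nous trouvons j(t) = 9·sin(t). L'intégrale du jerk, avec a(0) = -9, donne l'accélération: a(t) = -9·cos(t). L'intégrale de l'accélération est la vitesse. En utilisant v(0) = 0, nous obtenons v(t) = -9·sin(t). En prenant ∫v(t)dt et en appliquant x(0) = 14, nous trouvons x(t) = 9·cos(t) + 5. Nous avons la position x(t) = 9·cos(t) + 5. En substituant t = pi: x(pi) = -4.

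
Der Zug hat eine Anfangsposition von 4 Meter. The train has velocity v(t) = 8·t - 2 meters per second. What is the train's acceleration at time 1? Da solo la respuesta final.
At t = 1, a = 8.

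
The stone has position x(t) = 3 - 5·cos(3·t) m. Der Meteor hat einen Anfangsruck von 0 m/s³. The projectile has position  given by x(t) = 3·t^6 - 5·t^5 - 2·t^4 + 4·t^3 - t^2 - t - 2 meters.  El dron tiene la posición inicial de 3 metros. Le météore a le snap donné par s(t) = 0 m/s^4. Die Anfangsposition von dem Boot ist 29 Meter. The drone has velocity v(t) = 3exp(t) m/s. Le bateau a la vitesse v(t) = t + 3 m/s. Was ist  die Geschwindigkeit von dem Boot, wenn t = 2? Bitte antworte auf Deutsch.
Aus der Gleichung für die Geschwindigkeit v(t) = t + 3, setzen wir t = 2 ein und erhalten v = 5.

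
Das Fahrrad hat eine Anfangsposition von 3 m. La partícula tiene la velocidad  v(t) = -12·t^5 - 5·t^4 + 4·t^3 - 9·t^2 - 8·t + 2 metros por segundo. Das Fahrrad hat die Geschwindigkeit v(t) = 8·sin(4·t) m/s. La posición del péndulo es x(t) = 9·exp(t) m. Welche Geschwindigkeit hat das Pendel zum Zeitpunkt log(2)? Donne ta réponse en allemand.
Ausgehend von der Position x(t) = 9·exp(t), nehmen wir 1 Ableitung. Durch Ableiten von der Position erhalten wir die Geschwindigkeit: v(t) = 9·exp(t). Wir haben die Geschwindigkeit v(t) = 9·exp(t). Durch Einsetzen von t = log(2): v(log(2)) = 18.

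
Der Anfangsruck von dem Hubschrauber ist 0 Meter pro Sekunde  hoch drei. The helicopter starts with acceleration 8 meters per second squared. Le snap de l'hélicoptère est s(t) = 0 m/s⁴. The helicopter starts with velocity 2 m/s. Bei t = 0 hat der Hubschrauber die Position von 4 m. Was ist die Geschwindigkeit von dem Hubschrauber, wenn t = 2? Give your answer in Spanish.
Debemos encontrar la integral de nuestra ecuación del snap s(t) = 0 3 veces. La antiderivada del snap, con j(0) = 0, da la sacudida: j(t) = 0. Integrando la sacudida y usando la condición inicial a(0) = 8, obtenemos a(t) = 8. La integral de la aceleración es la velocidad. Usando v(0) = 2, obtenemos v(t) = 8·t + 2. Usando v(t) = 8·t + 2 y sustituyendo t = 2, encontramos v = 18.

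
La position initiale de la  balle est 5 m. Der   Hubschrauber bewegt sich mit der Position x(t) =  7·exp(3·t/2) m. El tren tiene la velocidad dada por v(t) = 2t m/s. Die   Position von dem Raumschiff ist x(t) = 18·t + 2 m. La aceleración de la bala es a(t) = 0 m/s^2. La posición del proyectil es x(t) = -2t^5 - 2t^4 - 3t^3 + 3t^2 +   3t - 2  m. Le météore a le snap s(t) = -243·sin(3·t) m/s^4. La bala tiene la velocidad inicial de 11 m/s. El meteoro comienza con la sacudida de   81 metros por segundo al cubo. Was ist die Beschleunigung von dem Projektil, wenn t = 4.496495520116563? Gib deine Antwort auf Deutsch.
Wir müssen unsere Gleichung für die Position x(t) = -2·t^5 - 2·t^4 - 3·t^3 + 3·t^2 + 3·t - 2 2-mal ableiten. Mit d/dt von x(t) finden wir v(t) = -10·t^4 - 8·t^3 - 9·t^2 + 6·t + 3. Die Ableitung von der Geschwindigkeit ergibt die Beschleunigung: a(t) = -40·t^3 - 24·t^2 - 18·t + 6. Aus der Gleichung für die Beschleunigung a(t) = -40·t^3 - 24·t^2 - 18·t + 6, setzen wir t = 4.496495520116563 ein und erhalten a = -4196.67099056683.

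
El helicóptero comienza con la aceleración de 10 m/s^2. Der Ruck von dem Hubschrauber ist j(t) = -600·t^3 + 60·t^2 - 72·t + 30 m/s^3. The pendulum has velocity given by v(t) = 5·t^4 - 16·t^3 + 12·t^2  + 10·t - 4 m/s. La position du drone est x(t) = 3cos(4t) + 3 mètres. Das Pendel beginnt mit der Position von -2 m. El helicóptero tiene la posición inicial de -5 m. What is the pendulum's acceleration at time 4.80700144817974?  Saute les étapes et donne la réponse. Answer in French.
a(4.80700144817974) = 1237.75234112941.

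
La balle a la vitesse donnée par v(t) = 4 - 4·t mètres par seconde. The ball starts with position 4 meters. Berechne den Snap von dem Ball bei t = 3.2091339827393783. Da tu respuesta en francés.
En partant de la vitesse v(t) = 4 - 4·t, nous prenons 3 dérivées. En dérivant la vitesse, nous obtenons l'accélération: a(t) = -4. En dérivant l'accélération, nous obtenons le jerk: j(t) = 0. La dérivée du jerk donne le snap: s(t) = 0. Nous avons le snap s(t) = 0. En substituant t = 3.2091339827393783: s(3.2091339827393783) = 0.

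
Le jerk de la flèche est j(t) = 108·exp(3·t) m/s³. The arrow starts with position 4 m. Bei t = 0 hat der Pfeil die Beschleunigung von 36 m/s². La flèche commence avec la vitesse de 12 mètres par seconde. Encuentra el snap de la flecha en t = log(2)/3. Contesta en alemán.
Um dies zu lösen, müssen wir 1 Ableitung unserer Gleichung für den Ruck j(t) = 108·exp(3·t) nehmen. Mit d/dt von j(t) finden wir s(t) = 324·exp(3·t). Wir haben den Snap s(t) = 324·exp(3·t). Durch Einsetzen von t = log(2)/3: s(log(2)/3) = 648.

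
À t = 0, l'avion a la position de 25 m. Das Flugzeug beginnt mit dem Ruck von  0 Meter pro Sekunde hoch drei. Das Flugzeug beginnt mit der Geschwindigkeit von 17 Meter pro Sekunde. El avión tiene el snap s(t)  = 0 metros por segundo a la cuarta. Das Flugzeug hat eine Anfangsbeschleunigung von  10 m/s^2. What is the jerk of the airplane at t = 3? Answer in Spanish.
Partiendo del snap s(t) = 0, tomamos 1 integral. La integral del snap, con j(0) = 0, da la sacudida: j(t) = 0. Tenemos la sacudida j(t) = 0. Sustituyendo t = 3: j(3) = 0.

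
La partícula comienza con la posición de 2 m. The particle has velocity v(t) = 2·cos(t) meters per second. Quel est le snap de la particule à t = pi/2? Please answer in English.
We must differentiate our velocity equation v(t) = 2·cos(t) 3 times. Taking d/dt of v(t), we find a(t) = -2·sin(t). Taking d/dt of a(t), we find j(t) = -2·cos(t). Differentiating jerk, we get snap: s(t) = 2·sin(t). From the given snap equation s(t) = 2·sin(t), we substitute t = pi/2 to get s = 2.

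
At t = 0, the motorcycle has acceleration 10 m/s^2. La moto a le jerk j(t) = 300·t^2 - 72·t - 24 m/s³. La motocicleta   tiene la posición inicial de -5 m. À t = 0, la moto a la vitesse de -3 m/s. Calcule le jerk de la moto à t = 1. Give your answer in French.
En utilisant j(t) = 300·t^2 - 72·t - 24 et en substituant t = 1, nous trouvons j = 204.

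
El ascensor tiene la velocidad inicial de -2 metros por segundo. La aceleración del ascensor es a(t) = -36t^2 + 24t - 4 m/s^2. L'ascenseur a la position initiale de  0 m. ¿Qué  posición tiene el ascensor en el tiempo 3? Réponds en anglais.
We need to integrate our acceleration equation a(t) = -36·t^2 + 24·t - 4 2 times. Integrating acceleration and using the initial condition v(0) = -2, we get v(t) = -12·t^3 + 12·t^2 - 4·t - 2. Integrating velocity and using the initial condition x(0) = 0, we get x(t) = -3·t^4 + 4·t^3 - 2·t^2 - 2·t. We have position x(t) = -3·t^4 + 4·t^3 - 2·t^2 - 2·t. Substituting t = 3: x(3) = -159.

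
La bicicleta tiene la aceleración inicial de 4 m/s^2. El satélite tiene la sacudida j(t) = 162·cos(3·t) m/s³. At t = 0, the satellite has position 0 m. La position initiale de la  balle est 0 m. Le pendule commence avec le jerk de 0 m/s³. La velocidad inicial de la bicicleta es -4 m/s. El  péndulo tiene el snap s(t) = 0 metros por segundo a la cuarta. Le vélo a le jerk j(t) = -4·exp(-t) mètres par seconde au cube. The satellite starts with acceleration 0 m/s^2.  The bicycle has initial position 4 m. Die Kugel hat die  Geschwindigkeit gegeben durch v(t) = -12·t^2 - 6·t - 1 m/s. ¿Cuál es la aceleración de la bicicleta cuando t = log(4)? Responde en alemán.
Um dies zu lösen, müssen wir 1 Stammfunktion unserer Gleichung für den Ruck j(t) = -4·exp(-t) finden. Mit ∫j(t)dt und Anwendung von a(0) = 4, finden wir a(t) = 4·exp(-t). Mit a(t) = 4·exp(-t) und Einsetzen von t = log(4), finden wir a = 1.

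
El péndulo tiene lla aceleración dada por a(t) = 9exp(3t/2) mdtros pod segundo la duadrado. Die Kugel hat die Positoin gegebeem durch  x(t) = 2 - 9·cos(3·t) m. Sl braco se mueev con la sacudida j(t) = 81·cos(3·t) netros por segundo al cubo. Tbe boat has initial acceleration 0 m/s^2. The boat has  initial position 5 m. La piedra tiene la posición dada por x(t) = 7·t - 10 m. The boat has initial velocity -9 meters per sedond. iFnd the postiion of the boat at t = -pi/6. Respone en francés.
Nous devons trouver l'intégrale de notre équation du jerk j(t) = 81·cos(3·t) 3 fois. L'intégrale du jerk, avec a(0) = 0, donne l'accélération: a(t) = 27·sin(3·t). En intégrant l'accélération et en utilisant la condition initiale v(0) = -9, nous obtenons v(t) = -9·cos(3·t). L'intégrale de la vitesse, avec x(0) = 5, donne la position: x(t) = 5 - 3·sin(3·t). De l'équation de la position x(t) = 5 - 3·sin(3·t), nous substituons t = -pi/6 pour obtenir x = 8.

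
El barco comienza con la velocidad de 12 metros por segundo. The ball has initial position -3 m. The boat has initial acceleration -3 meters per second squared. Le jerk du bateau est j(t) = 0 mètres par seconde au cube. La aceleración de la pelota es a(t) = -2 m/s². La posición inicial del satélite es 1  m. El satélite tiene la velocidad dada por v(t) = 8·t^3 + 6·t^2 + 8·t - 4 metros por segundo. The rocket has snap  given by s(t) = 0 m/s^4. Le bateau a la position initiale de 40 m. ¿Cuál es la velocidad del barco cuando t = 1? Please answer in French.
Nous devons trouver la primitive de notre équation du jerk j(t) = 0 2 fois. En prenant ∫j(t)dt et en appliquant a(0) = -3, nous trouvons a(t) = -3. L'intégrale de l'accélération est la vitesse. En utilisant v(0) = 12, nous obtenons v(t) = 12 - 3·t. Nous avons la vitesse v(t) = 12 - 3·t. En substituant t = 1: v(1) = 9.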